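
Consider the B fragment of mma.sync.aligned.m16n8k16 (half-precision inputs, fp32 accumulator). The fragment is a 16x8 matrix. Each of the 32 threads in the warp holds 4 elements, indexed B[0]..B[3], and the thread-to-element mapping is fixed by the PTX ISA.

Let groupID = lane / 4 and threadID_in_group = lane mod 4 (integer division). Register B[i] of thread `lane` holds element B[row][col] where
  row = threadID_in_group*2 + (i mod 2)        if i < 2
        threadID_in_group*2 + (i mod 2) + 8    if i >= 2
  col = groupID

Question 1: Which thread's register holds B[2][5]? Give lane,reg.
c:5=>grp=5  r:2=>rB=0,tig=1,lo=0
L=5*4+1=21  i=0*2+0=0

21,0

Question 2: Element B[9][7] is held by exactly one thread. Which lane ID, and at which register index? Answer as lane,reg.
28,3

c: 7->gid=7  r: 9->r8=1,tid=0,i&1=1
L=7*4+0=28  i=1*2+1=3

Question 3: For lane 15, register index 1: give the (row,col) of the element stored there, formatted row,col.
7,3

lane 15=>15/4=3, 15 mod 4=3
i=1  r:2·3+1+0=>7  c:3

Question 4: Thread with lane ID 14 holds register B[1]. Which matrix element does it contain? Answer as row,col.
L=14=>grp=14>>2=3, tig=14&3=2
[1]=>row 2·2+1+0=5  col grp=3

5,3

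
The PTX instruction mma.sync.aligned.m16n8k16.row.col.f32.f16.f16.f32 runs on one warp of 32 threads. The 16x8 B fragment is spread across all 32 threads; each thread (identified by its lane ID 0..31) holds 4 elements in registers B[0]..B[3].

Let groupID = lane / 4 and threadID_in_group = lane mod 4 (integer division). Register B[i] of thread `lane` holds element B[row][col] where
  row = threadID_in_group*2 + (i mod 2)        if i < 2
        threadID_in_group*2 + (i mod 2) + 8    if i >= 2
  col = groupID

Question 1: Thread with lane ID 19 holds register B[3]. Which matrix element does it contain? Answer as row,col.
15,4

19: G=4,T=3
[3] (3*2+1+8,4) = (15,4)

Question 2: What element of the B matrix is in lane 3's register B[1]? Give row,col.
7,0

L=3=>grp=3>>2=0, tig=3&3=3
[1]=>row 3·2+1+0=7  col grp=0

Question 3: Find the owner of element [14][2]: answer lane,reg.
c=2→G=2  r=14→rhi=1,T=3,p=0
L=2*4+3=11  i=1*2+0=2

11,2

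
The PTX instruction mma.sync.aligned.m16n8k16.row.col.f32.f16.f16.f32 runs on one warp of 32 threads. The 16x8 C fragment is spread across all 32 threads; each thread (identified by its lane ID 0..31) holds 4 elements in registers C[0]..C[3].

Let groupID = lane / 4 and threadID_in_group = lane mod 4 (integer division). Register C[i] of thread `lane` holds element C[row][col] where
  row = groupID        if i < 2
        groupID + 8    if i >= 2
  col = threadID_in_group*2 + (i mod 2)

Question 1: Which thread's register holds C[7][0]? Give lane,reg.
28,0

r:7=>grp=7,rB=0  c:0=>tig=0,lo=0
L=7*4+0=28  i=0*2+0=0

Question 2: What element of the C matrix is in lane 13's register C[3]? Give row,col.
11,3

L=13→G=13>>2=3, T=13&3=1
[3]→row 3+8=11  col 1·2+1=3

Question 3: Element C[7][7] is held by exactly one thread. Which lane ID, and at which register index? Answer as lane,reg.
31,1

r: 7->gid=7,r8=0  c: 7->tid=3,i&1=1
L=7*4+3=31  i=0*2+1=1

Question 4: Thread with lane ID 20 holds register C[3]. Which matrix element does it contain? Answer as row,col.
13,1

L=20⇒gr=20>>2=5, th=20&3=0
[3]⇒row 5+8=13  col 0·2+1=1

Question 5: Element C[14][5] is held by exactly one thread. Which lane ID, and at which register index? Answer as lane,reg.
r=14→G=6,rhi=1  c=5→T=2,p=1
L=6*4+2=26  i=1*2+1=3

26,3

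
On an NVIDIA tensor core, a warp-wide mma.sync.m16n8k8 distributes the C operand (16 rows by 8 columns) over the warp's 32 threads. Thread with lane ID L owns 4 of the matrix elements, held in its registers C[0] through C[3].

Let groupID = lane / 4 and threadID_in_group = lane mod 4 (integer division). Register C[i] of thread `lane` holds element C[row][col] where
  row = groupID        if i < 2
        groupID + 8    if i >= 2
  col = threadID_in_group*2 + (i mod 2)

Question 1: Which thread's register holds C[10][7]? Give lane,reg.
r=10->g=2,rb=1  c=7->t=3,b0=1
L=2*4+3=11  i=1*2+1=3

11,3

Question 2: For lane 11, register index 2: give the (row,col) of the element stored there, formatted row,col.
10,6

L=11->gid=11>>2=2, tid=11&3=3
[2]->row 2+8=10  col 3·2+0=6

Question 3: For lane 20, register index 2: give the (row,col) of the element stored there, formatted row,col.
13,0

20: g=5,t=0
[2] (5+8,0*2+0) = (13,0)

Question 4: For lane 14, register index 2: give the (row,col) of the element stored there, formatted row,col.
lane 14->14/4=3, 14 mod 4=2
i=2  r:3+8->11  c:2·2+0->4

11,4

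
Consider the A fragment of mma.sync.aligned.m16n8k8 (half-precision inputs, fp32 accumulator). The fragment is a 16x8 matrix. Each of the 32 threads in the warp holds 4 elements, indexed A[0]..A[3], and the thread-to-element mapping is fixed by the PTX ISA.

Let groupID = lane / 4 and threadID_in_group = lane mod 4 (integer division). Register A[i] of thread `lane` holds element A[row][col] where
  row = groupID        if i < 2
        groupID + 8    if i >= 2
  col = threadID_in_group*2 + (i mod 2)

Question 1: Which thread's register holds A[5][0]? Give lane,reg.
20,0

r:5=>grp=5,rB=0  c:0=>tig=0,lo=0
L=5*4+0=20  i=0*2+0=0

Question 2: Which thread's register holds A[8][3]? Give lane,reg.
r=8⇒gr=0,Rb=1  c=3⇒th=1,odd=1
L=0*4+1=1  i=1*2+1=3

1,3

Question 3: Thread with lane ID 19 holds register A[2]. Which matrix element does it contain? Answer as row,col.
12,6

19: G=4,T=3
[2] (4+8,3*2+0) = (12,6)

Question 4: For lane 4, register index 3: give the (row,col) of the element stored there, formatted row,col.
9,1

L=4->g=4>>2=1, t=4&3=0
[3]->row 1+8=9  col 0·2+1=1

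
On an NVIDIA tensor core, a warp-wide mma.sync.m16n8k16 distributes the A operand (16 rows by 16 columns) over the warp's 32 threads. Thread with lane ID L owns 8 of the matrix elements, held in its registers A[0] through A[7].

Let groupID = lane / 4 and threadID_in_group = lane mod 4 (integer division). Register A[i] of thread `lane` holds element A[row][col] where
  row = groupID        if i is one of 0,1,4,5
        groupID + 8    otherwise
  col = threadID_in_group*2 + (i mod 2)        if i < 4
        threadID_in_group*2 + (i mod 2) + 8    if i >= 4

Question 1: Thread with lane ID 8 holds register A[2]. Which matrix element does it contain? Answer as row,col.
10,0

8: gid=2,tid=0
[2] (2+8,0*2+0+0) = (10,0)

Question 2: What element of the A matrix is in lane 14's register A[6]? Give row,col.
11,12

lane 14->14/4=3, 14 mod 4=2
i=6  r:3+8->11  c:2·2+0+8->12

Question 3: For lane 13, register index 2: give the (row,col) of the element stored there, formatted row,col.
lane 13⇒13/4=3, 13 mod 4=1
i=2  r:3+8⇒11  c:2·1+0+0⇒2

11,2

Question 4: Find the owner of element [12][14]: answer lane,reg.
r:12=>grp=4,rB=1  c:14=>cB=1,tig=3,lo=0
L=4*4+3=19  i=1*4+1*2+0=6

19,6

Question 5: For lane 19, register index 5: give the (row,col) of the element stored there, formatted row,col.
4,15

19: gr=4,th=3
[5] (4+0,3*2+1+8) = (4,15)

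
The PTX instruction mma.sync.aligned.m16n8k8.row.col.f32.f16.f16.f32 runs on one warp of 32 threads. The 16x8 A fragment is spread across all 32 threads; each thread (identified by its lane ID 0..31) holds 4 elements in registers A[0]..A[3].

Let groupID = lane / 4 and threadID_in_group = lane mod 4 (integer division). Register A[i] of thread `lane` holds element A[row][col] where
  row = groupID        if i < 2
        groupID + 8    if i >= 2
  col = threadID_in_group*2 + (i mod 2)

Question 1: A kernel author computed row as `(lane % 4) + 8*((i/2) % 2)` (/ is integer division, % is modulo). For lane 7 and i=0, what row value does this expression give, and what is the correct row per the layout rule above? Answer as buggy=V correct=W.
`(lane % 4) + 8*((i/2) % 2)`[7,0]->3
lane 7: gid=1 (7/4), tid=3 (7%4)
i=0: r=1+0=1, c=3*2+0=6
row: 3 vs 1

buggy=3 correct=1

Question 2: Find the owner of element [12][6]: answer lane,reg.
r=12->g=4,rb=1  c=6->t=3,b0=0
L=4*4+3=19  i=1*2+0=2

19,2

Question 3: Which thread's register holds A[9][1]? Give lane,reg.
4,3

r=9->g=1,rb=1  c=1->t=0,b0=1
L=1*4+0=4  i=1*2+1=3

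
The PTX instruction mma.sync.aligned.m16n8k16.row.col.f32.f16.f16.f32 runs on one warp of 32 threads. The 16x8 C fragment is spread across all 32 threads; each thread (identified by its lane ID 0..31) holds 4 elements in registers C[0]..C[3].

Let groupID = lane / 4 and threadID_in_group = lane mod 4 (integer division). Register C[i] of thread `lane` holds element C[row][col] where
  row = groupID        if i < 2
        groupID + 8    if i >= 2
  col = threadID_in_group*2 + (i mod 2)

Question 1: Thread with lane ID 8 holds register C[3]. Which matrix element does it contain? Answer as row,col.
lane 8: g=2 (8/4), t=0 (8%4)
i=3: r=2+8=10, c=0*2+1=1

10,1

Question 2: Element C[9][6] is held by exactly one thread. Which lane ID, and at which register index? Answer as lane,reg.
r:9=>grp=1,rB=1  c:6=>tig=3,lo=0
L=1*4+3=7  i=1*2+0=2

7,2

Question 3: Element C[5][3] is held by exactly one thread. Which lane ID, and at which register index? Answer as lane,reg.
21,1

r:5=>grp=5,rB=0  c:3=>tig=1,lo=1
L=5*4+1=21  i=0*2+1=1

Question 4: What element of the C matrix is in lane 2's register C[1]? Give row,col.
0,5

lane 2->2/4=0, 2 mod 4=2
i=1  r:0+0->0  c:2·2+1->5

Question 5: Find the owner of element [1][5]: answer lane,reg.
6,1

r: 1->gid=1,r8=0  c: 5->tid=2,i&1=1
L=1*4+2=6  i=0*2+1=1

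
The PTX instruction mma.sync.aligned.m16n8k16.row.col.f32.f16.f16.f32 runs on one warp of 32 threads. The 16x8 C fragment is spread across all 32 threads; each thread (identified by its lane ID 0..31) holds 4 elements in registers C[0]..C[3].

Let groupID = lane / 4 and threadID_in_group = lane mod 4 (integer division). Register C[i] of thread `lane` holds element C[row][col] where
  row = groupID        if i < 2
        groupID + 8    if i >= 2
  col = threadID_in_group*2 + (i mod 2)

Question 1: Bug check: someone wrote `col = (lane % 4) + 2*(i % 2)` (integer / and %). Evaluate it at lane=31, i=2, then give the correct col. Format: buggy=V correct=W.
buggy=3 correct=6

`(lane % 4) + 2*(i % 2)`[31,2]->3
lane 31->31/4=7, 31 mod 4=3
i=2  r:7+8->15  c:2·3+0->6
col: 3 vs 6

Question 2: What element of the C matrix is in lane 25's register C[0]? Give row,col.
6,2

lane 25: gr=6 (25/4), th=1 (25%4)
i=0: r=6+0=6, c=1*2+0=2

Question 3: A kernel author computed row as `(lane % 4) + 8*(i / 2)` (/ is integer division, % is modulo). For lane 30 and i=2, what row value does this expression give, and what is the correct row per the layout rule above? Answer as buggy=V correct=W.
`(lane % 4) + 8*(i / 2)`[30,2]=>10
lane 30: grp=7 (30/4), tig=2 (30%4)
i=2: r=7+8=15, c=2*2+0=4
row: 10 vs 15

buggy=10 correct=15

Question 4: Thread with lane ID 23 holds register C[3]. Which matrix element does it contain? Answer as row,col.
lane 23→23/4=5, 23 mod 4=3
i=3  r:5+8→13  c:2·3+1→7

13,7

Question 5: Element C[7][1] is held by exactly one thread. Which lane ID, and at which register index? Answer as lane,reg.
r: 7->gid=7,r8=0  c: 1->tid=0,i&1=1
L=7*4+0=28  i=0*2+1=1

28,1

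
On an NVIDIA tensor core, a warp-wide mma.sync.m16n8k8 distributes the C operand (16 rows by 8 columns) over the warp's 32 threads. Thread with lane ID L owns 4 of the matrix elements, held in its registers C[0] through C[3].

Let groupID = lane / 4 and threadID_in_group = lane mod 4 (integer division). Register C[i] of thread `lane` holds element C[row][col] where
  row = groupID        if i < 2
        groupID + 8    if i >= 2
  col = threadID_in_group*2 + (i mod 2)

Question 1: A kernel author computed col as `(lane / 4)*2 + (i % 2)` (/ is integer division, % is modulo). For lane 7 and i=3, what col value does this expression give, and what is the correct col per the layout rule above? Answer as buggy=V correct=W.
buggy=3 correct=7

`(lane / 4)*2 + (i % 2)`[7,3]->3
lane 7->7/4=1, 7 mod 4=3
i=3  r:1+8->9  c:2·3+1->7
col: 3 vs 7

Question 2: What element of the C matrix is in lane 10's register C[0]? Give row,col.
10: gr=2,th=2
[0] (2+0,2*2+0) = (2,4)

2,4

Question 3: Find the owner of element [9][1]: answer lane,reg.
4,3

r=9->g=1,rb=1  c=1->t=0,b0=1
L=1*4+0=4  i=1*2+1=3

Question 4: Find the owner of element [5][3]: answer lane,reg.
r=5⇒gr=5,Rb=0  c=3⇒th=1,odd=1
L=5*4+1=21  i=0*2+1=1

21,1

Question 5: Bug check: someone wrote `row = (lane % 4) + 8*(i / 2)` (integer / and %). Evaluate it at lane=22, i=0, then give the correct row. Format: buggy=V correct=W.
buggy=2 correct=5

`(lane % 4) + 8*(i / 2)`[22,0]⇒2
lane 22⇒22/4=5, 22 mod 4=2
i=0  r:5+0⇒5  c:2·2+0⇒4
row: 2 vs 5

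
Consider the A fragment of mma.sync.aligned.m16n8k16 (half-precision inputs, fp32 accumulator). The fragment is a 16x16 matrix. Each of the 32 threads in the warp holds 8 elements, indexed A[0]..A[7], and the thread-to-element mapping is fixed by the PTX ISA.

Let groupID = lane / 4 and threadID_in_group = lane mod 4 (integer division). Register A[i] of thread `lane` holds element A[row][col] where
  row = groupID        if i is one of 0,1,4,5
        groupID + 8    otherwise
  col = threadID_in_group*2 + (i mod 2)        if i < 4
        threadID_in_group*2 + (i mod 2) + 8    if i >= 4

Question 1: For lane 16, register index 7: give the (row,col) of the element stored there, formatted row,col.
lane 16->16/4=4, 16 mod 4=0
i=7  r:4+8->12  c:2·0+1+8->9

12,9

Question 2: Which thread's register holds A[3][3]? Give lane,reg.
13,1

r=3⇒gr=3,Rb=0  c=3⇒Cb=0,th=1,odd=1
L=3*4+1=13  i=0*4+0*2+1=1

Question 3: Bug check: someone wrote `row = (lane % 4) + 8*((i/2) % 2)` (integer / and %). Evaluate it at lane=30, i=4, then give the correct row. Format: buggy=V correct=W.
buggy=2 correct=7

`(lane % 4) + 8*((i/2) % 2)`[30,4]=>2
lane 30: grp=7 (30/4), tig=2 (30%4)
i=4: r=7+0=7, c=2*2+0+8=12
row: 2 vs 7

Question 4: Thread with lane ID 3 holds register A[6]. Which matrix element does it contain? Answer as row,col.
8,14

L=3⇒gr=3>>2=0, th=3&3=3
[6]⇒row 0+8=8  col 3·2+0+8=14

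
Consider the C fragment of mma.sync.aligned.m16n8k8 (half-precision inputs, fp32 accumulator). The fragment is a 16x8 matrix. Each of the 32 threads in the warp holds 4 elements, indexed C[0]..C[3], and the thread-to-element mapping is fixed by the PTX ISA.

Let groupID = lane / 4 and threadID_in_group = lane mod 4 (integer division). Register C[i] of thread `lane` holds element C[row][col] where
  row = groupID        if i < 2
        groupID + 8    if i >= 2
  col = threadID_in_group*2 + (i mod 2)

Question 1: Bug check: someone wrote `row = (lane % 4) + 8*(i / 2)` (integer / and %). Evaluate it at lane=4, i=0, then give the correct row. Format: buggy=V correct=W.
`(lane % 4) + 8*(i / 2)`[4,0]→0
4: G=1,T=0
[0] (1+0,0*2+0) = (1,0)
row: 0 vs 1

buggy=0 correct=1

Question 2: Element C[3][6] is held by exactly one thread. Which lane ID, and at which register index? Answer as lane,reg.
r:3=>grp=3,rB=0  c:6=>tig=3,lo=0
L=3*4+3=15  i=0*2+0=0

15,0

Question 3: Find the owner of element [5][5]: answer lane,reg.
22,1

r=5→G=5,rhi=0  c=5→T=2,p=1
L=5*4+2=22  i=0*2+1=1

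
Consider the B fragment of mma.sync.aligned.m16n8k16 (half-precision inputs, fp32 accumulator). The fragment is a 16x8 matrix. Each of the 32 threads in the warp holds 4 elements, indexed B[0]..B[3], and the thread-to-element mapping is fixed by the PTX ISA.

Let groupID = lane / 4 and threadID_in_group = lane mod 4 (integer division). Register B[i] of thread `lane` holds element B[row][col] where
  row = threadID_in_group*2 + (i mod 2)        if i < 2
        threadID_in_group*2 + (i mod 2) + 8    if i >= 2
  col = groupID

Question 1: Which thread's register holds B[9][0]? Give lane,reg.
0,3

c=0⇒gr=0  r=9⇒Rb=1,th=0,odd=1
L=0*4+0=0  i=1*2+1=3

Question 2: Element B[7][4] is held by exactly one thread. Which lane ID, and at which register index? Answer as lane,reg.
19,1

c: 4->gid=4  r: 7->r8=0,tid=3,i&1=1
L=4*4+3=19  i=0*2+1=1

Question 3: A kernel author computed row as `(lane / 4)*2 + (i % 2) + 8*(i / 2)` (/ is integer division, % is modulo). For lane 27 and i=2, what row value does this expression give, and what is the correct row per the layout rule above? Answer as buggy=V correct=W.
buggy=20 correct=14

`(lane / 4)*2 + (i % 2) + 8*(i / 2)`[27,2]->20
27: gid=6,tid=3
[2] (3*2+0+8,6) = (14,6)
row: 20 vs 14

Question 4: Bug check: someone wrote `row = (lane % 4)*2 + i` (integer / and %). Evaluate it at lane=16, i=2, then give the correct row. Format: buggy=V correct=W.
buggy=2 correct=8

`(lane % 4)*2 + i`[16,2]->2
lane 16->16/4=4, 16 mod 4=0
i=2  r:2·0+0+8->8  c:4
row: 2 vs 8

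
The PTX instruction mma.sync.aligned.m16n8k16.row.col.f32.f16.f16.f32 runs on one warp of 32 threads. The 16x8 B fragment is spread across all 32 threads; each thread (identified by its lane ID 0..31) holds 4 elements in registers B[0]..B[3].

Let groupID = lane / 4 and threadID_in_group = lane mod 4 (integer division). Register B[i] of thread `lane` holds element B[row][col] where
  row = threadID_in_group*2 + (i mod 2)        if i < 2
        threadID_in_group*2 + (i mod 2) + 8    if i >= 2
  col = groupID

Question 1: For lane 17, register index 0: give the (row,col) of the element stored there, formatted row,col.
2,4

lane 17⇒17/4=4, 17 mod 4=1
i=0  r:2·1+0+0⇒2  c:4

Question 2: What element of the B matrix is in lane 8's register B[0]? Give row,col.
0,2

lane 8: g=2 (8/4), t=0 (8%4)
i=0: r=0*2+0+0=0, c=g=2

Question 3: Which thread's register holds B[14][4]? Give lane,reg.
19,2

c=4→G=4  r=14→rhi=1,T=3,p=0
L=4*4+3=19  i=1*2+0=2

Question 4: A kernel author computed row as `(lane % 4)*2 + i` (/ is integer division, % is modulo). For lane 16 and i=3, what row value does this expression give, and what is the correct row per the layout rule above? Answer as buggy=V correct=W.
`(lane % 4)*2 + i`[16,3]->3
L=16->gid=16>>2=4, tid=16&3=0
[3]->row 0·2+1+8=9  col gid=4
row: 3 vs 9

buggy=3 correct=9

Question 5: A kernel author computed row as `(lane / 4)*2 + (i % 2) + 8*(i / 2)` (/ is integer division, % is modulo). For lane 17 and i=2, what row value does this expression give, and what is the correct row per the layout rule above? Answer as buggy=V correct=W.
buggy=16 correct=10

`(lane / 4)*2 + (i % 2) + 8*(i / 2)`[17,2]⇒16
17: gr=4,th=1
[2] (1*2+0+8,4) = (10,4)
row: 16 vs 10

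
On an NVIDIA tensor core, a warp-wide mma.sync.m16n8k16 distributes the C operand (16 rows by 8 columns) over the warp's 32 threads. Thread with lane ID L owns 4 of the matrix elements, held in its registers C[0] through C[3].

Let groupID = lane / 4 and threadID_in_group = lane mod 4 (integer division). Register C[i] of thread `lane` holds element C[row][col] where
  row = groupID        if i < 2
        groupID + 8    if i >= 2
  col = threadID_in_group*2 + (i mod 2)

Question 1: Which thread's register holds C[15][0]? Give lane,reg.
r=15→G=7,rhi=1  c=0→T=0,p=0
L=7*4+0=28  i=1*2+0=2

28,2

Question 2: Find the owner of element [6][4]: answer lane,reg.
26,0

r=6⇒gr=6,Rb=0  c=4⇒th=2,odd=0
L=6*4+2=26  i=0*2+0=0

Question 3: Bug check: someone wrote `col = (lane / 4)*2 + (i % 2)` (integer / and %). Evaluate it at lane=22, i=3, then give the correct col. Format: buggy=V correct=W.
`(lane / 4)*2 + (i % 2)`[22,3]→11
22: G=5,T=2
[3] (5+8,2*2+1) = (13,5)
col: 11 vs 5

buggy=11 correct=5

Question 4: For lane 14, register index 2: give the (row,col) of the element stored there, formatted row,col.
11,4

lane 14: gid=3 (14/4), tid=2 (14%4)
i=2: r=3+8=11, c=2*2+0=4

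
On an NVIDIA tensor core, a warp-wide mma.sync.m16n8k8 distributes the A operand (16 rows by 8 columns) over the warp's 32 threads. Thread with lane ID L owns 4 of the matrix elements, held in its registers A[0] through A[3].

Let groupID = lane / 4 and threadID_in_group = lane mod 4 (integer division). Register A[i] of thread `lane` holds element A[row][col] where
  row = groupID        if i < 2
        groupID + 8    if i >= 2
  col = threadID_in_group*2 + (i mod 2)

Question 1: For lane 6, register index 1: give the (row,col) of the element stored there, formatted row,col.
lane 6→6/4=1, 6 mod 4=2
i=1  r:1+0→1  c:2·2+1→5

1,5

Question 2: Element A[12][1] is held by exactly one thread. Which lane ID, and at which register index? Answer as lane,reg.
16,3

r=12→G=4,rhi=1  c=1→T=0,p=1
L=4*4+0=16  i=1*2+1=3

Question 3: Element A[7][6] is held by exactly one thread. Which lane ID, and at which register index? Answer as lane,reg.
r=7⇒gr=7,Rb=0  c=6⇒th=3,odd=0
L=7*4+3=31  i=0*2+0=0

31,0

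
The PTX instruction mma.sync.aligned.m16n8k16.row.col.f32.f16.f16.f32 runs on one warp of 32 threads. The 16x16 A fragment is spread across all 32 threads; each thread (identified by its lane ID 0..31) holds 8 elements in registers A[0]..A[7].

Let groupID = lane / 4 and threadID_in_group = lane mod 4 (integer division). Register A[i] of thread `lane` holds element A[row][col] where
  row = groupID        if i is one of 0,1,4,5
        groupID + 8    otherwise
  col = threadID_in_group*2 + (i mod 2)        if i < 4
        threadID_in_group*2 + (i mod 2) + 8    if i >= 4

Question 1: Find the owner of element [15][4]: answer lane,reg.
30,2

r: 15->gid=7,r8=1  c: 4->c8=0,tid=2,i&1=0
L=7*4+2=30  i=0*4+1*2+0=2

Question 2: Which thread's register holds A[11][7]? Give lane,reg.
r:11=>grp=3,rB=1  c:7=>cB=0,tig=3,lo=1
L=3*4+3=15  i=0*4+1*2+1=3

15,3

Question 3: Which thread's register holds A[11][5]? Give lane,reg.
r=11⇒gr=3,Rb=1  c=5⇒Cb=0,th=2,odd=1
L=3*4+2=14  i=0*4+1*2+1=3

14,3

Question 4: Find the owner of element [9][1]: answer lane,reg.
4,3

r=9->g=1,rb=1  c=1->cb=0,t=0,b0=1
L=1*4+0=4  i=0*4+1*2+1=3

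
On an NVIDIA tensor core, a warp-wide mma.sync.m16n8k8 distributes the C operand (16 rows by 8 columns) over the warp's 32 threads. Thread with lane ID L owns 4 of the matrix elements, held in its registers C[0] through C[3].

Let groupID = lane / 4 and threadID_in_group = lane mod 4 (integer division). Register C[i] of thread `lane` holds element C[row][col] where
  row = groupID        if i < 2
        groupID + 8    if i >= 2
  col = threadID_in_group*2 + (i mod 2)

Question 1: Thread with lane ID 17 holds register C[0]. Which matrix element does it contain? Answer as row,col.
17: gid=4,tid=1
[0] (4+0,1*2+0) = (4,2)

4,2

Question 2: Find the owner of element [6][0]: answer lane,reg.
24,0

r: 6->gid=6,r8=0  c: 0->tid=0,i&1=0
L=6*4+0=24  i=0*2+0=0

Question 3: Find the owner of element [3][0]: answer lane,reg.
12,0

r=3->g=3,rb=0  c=0->t=0,b0=0
L=3*4+0=12  i=0*2+0=0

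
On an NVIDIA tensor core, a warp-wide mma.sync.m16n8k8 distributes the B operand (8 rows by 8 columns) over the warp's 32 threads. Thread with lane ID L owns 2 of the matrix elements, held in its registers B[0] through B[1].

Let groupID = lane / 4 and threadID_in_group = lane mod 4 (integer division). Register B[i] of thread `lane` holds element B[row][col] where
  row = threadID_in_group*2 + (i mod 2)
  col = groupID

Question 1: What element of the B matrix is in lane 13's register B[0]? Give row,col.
2,3

lane 13⇒13/4=3, 13 mod 4=1
i=0  r:2·1+0⇒2  c:3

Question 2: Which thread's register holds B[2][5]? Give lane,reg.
21,0

c=5⇒gr=5  r=2⇒th=1,odd=0
L=5*4+1=21  i=0=0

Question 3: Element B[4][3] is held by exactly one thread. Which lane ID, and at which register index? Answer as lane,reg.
c: 3->gid=3  r: 4->tid=2,i&1=0
L=3*4+2=14  i=0=0

14,0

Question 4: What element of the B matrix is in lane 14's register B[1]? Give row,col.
5,3

L=14->g=14>>2=3, t=14&3=2
[1]->row 2·2+1=5  col g=3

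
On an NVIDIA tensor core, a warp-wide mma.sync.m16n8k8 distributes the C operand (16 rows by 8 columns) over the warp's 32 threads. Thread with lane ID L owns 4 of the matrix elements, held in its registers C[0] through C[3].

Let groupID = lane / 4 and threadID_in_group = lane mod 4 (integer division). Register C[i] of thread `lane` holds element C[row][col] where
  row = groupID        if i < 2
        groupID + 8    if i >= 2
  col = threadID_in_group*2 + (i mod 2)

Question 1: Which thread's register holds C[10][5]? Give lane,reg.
10,3

r: 10->gid=2,r8=1  c: 5->tid=2,i&1=1
L=2*4+2=10  i=1*2+1=3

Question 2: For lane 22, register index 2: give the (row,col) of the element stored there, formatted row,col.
L=22→G=22>>2=5, T=22&3=2
[2]→row 5+8=13  col 2·2+0=4

13,4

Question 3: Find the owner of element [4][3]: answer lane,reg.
17,1

r=4->g=4,rb=0  c=3->t=1,b0=1
L=4*4+1=17  i=0*2+1=1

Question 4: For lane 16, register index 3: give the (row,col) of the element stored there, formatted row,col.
12,1

16: g=4,t=0
[3] (4+8,0*2+1) = (12,1)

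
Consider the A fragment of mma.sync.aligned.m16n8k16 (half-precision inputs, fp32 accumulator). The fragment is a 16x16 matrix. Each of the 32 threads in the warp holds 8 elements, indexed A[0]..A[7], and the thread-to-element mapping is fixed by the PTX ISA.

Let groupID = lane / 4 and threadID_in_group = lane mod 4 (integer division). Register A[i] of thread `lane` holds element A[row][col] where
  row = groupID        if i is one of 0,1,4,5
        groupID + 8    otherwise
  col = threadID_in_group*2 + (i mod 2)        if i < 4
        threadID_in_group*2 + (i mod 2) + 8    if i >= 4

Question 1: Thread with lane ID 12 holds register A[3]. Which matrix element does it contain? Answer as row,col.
11,1

lane 12->12/4=3, 12 mod 4=0
i=3  r:3+8->11  c:2·0+1+0->1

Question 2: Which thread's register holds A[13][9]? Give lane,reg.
20,7

r=13⇒gr=5,Rb=1  c=9⇒Cb=1,th=0,odd=1
L=5*4+0=20  i=1*4+1*2+1=7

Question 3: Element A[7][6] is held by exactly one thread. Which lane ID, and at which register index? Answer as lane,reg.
r=7→G=7,rhi=0  c=6→chi=0,T=3,p=0
L=7*4+3=31  i=0*4+0*2+0=0

31,0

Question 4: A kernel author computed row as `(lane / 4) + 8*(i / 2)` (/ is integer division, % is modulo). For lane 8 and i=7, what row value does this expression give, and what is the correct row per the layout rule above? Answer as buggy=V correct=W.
buggy=26 correct=10

`(lane / 4) + 8*(i / 2)`[8,7]⇒26
lane 8: gr=2 (8/4), th=0 (8%4)
i=7: r=2+8=10, c=0*2+1+8=9
row: 26 vs 10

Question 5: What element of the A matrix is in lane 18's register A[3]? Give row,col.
lane 18: grp=4 (18/4), tig=2 (18%4)
i=3: r=4+8=12, c=2*2+1+0=5

12,5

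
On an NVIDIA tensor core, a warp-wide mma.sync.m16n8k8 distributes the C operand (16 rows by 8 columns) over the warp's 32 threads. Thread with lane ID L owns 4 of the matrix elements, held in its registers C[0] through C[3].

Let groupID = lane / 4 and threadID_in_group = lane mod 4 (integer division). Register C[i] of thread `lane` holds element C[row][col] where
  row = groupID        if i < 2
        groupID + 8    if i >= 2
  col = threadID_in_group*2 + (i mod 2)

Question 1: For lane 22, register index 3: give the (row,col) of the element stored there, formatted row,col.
13,5

L=22⇒gr=22>>2=5, th=22&3=2
[3]⇒row 5+8=13  col 2·2+1=5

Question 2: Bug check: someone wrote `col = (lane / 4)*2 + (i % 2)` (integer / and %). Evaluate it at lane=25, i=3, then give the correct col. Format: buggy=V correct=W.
`(lane / 4)*2 + (i % 2)`[25,3]->13
25: g=6,t=1
[3] (6+8,1*2+1) = (14,3)
col: 13 vs 3

buggy=13 correct=3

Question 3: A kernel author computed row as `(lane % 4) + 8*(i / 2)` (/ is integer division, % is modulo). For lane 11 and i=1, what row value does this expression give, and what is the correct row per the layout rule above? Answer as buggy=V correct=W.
buggy=3 correct=2

`(lane % 4) + 8*(i / 2)`[11,1]→3
L=11→G=11>>2=2, T=11&3=3
[1]→row 2+0=2  col 3·2+1=7
row: 3 vs 2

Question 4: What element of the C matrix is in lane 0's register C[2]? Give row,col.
8,0

L=0→G=0>>2=0, T=0&3=0
[2]→row 0+8=8  col 0·2+0=0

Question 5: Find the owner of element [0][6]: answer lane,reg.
r=0->g=0,rb=0  c=6->t=3,b0=0
L=0*4+3=3  i=0*2+0=0

3,0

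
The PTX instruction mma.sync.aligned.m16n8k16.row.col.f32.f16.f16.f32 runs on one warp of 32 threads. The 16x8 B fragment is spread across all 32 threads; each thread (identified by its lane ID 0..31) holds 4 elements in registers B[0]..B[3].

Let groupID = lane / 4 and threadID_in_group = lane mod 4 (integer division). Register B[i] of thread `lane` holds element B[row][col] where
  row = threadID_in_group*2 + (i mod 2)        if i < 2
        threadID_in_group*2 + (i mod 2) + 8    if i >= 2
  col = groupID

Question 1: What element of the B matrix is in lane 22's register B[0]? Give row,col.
4,5

lane 22: gid=5 (22/4), tid=2 (22%4)
i=0: r=2*2+0+0=4, c=gid=5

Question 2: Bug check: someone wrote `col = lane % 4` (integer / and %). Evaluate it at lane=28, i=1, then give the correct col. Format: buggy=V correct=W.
`lane % 4`[28,1]=>0
lane 28=>28/4=7, 28 mod 4=0
i=1  r:2·0+1+0=>1  c:7
col: 0 vs 7

buggy=0 correct=7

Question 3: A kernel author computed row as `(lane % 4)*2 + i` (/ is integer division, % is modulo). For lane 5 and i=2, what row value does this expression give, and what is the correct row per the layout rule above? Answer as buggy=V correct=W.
buggy=4 correct=10

`(lane % 4)*2 + i`[5,2]->4
lane 5: g=1 (5/4), t=1 (5%4)
i=2: r=1*2+0+8=10, c=g=1
row: 4 vs 10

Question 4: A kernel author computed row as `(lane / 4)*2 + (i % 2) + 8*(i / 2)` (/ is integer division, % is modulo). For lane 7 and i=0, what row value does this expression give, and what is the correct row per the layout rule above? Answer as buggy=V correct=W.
`(lane / 4)*2 + (i % 2) + 8*(i / 2)`[7,0]->2
lane 7->7/4=1, 7 mod 4=3
i=0  r:2·3+0+0->6  c:1
row: 2 vs 6

buggy=2 correct=6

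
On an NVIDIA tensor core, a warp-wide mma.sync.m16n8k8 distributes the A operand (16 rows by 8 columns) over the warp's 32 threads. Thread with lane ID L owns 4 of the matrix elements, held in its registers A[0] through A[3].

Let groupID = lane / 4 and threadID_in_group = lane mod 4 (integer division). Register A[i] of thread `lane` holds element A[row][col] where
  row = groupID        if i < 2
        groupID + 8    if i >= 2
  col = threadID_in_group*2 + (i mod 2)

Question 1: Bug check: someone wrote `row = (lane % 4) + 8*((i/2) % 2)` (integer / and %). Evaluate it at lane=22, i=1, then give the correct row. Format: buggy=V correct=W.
buggy=2 correct=5

`(lane % 4) + 8*((i/2) % 2)`[22,1]⇒2
22: gr=5,th=2
[1] (5+0,2*2+1) = (5,5)
row: 2 vs 5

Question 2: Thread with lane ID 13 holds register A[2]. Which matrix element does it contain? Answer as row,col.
11,2

lane 13→13/4=3, 13 mod 4=1
i=2  r:3+8→11  c:2·1+0→2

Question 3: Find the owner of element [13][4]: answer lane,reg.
22,2

r=13→G=5,rhi=1  c=4→T=2,p=0
L=5*4+2=22  i=1*2+0=2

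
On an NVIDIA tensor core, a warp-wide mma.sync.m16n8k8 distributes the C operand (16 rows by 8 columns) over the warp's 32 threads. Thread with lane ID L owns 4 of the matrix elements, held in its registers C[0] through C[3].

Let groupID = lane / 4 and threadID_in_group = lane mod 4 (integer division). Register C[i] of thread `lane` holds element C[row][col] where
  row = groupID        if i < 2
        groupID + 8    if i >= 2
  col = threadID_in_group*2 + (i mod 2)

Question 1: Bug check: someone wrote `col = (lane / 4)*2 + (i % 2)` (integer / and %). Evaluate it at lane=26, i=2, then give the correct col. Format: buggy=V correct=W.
buggy=12 correct=4

`(lane / 4)*2 + (i % 2)`[26,2]⇒12
lane 26: gr=6 (26/4), th=2 (26%4)
i=2: r=6+8=14, c=2*2+0=4
col: 12 vs 4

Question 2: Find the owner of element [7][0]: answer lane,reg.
28,0

r: 7->gid=7,r8=0  c: 0->tid=0,i&1=0
L=7*4+0=28  i=0*2+0=0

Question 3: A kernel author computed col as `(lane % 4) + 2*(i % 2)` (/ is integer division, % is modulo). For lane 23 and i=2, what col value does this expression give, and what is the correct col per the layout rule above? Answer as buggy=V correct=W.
buggy=3 correct=6

`(lane % 4) + 2*(i % 2)`[23,2]→3
lane 23: G=5 (23/4), T=3 (23%4)
i=2: r=5+8=13, c=3*2+0=6
col: 3 vs 6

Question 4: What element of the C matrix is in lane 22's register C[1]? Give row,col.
22: grp=5,tig=2
[1] (5+0,2*2+1) = (5,5)

5,5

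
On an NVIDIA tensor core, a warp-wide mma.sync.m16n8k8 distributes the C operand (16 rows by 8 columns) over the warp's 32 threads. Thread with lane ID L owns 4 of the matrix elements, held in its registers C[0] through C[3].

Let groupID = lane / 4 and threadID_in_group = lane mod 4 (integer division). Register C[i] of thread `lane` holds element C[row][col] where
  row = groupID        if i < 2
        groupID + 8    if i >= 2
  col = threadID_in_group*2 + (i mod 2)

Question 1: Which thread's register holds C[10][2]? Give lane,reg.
9,2

r=10⇒gr=2,Rb=1  c=2⇒th=1,odd=0
L=2*4+1=9  i=1*2+0=2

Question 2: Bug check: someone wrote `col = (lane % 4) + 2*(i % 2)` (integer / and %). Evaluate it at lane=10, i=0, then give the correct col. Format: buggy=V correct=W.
buggy=2 correct=4

`(lane % 4) + 2*(i % 2)`[10,0]→2
L=10→G=10>>2=2, T=10&3=2
[0]→row 2+0=2  col 2·2+0=4
col: 2 vs 4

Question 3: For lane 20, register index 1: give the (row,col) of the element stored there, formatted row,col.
lane 20: gid=5 (20/4), tid=0 (20%4)
i=1: r=5+0=5, c=0*2+1=1

5,1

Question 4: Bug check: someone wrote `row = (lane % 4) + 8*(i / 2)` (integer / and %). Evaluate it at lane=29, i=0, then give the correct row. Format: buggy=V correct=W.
buggy=1 correct=7

`(lane % 4) + 8*(i / 2)`[29,0]→1
L=29→G=29>>2=7, T=29&3=1
[0]→row 7+0=7  col 1·2+0=2
row: 1 vs 7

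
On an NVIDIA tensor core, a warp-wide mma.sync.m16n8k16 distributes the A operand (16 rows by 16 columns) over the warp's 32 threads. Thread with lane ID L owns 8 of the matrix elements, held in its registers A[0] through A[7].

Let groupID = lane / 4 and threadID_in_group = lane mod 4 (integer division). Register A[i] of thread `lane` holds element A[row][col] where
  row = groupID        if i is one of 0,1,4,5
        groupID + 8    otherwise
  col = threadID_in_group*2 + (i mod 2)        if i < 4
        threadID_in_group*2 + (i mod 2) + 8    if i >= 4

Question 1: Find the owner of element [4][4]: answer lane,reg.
r=4->g=4,rb=0  c=4->cb=0,t=2,b0=0
L=4*4+2=18  i=0*4+0*2+0=0

18,0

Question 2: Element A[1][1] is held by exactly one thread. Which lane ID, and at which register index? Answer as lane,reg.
4,1

r=1→G=1,rhi=0  c=1→chi=0,T=0,p=1
L=1*4+0=4  i=0*4+0*2+1=1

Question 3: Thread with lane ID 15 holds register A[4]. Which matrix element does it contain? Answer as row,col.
3,14

lane 15->15/4=3, 15 mod 4=3
i=4  r:3+0->3  c:2·3+0+8->14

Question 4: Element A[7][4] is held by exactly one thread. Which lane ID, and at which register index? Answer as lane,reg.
r=7→G=7,rhi=0  c=4→chi=0,T=2,p=0
L=7*4+2=30  i=0*4+0*2+0=0

30,0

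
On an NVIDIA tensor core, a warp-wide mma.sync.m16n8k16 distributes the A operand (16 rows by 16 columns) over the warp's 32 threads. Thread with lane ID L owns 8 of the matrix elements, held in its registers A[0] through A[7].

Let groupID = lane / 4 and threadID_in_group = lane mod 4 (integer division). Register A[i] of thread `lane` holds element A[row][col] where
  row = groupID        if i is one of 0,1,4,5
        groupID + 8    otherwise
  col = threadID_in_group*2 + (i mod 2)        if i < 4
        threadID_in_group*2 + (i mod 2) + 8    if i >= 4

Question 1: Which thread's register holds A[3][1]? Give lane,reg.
12,1

r=3→G=3,rhi=0  c=1→chi=0,T=0,p=1
L=3*4+0=12  i=0*4+0*2+1=1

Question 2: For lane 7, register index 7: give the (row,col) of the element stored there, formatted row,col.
lane 7→7/4=1, 7 mod 4=3
i=7  r:1+8→9  c:2·3+1+8→15

9,15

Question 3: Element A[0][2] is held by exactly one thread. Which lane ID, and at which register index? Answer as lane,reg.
r:0=>grp=0,rB=0  c:2=>cB=0,tig=1,lo=0
L=0*4+1=1  i=0*4+0*2+0=0

1,0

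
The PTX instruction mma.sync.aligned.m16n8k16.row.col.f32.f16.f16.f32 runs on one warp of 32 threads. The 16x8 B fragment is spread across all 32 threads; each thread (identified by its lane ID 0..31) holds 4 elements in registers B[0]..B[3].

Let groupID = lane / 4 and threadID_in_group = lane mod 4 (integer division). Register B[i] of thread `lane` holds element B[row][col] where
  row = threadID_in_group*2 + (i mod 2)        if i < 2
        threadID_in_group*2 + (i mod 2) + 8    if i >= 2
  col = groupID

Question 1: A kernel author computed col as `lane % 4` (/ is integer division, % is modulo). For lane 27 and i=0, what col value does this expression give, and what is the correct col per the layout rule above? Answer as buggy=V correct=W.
buggy=3 correct=6

`lane % 4`[27,0]->3
lane 27: g=6 (27/4), t=3 (27%4)
i=0: r=3*2+0+0=6, c=g=6
col: 3 vs 6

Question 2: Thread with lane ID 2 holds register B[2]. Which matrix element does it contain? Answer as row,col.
2: G=0,T=2
[2] (2*2+0+8,0) = (12,0)

12,0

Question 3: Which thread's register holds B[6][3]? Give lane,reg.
15,0

c=3⇒gr=3  r=6⇒Rb=0,th=3,odd=0
L=3*4+3=15  i=0*2+0=0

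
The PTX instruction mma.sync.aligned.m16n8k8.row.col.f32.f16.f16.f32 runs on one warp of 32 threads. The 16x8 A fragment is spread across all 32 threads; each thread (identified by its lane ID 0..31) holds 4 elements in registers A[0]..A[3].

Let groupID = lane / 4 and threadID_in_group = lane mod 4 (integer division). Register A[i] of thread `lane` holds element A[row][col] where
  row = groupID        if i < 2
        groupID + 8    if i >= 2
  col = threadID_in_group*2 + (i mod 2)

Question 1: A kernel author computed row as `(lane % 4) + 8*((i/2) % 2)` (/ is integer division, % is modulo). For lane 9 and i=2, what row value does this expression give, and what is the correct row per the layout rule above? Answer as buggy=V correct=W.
`(lane % 4) + 8*((i/2) % 2)`[9,2]->9
9: gid=2,tid=1
[2] (2+8,1*2+0) = (10,2)
row: 9 vs 10

buggy=9 correct=10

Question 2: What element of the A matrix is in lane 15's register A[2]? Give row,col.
15: grp=3,tig=3
[2] (3+8,3*2+0) = (11,6)

11,6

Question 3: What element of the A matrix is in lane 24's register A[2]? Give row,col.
14,0

24: grp=6,tig=0
[2] (6+8,0*2+0) = (14,0)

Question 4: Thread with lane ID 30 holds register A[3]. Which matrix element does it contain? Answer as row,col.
15,5

lane 30⇒30/4=7, 30 mod 4=2
i=3  r:7+8⇒15  c:2·2+1⇒5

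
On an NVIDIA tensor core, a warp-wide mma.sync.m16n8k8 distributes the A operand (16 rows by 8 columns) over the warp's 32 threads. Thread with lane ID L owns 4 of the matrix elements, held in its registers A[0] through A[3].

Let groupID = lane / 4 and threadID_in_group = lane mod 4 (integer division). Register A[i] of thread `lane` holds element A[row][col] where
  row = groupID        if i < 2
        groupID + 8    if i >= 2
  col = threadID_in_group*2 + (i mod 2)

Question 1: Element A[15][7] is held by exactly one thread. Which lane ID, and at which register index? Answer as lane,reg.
31,3

r: 15->gid=7,r8=1  c: 7->tid=3,i&1=1
L=7*4+3=31  i=1*2+1=3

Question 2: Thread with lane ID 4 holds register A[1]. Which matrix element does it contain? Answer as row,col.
lane 4: gid=1 (4/4), tid=0 (4%4)
i=1: r=1+0=1, c=0*2+1=1

1,1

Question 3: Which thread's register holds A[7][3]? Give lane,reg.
29,1

r: 7->gid=7,r8=0  c: 3->tid=1,i&1=1
L=7*4+1=29  i=0*2+1=1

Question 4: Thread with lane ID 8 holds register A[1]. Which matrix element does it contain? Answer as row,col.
8: G=2,T=0
[1] (2+0,0*2+1) = (2,1)

2,1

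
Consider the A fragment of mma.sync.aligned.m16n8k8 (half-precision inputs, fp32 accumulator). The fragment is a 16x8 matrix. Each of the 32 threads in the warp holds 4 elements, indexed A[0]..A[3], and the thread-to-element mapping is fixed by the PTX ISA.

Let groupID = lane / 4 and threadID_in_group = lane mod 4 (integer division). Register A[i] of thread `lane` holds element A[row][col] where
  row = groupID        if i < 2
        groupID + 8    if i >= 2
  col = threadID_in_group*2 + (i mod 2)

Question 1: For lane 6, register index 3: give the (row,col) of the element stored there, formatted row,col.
lane 6: G=1 (6/4), T=2 (6%4)
i=3: r=1+8=9, c=2*2+1=5

9,5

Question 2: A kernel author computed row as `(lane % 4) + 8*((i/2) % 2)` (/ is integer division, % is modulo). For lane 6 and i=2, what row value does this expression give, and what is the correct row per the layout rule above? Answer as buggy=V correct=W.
buggy=10 correct=9

`(lane % 4) + 8*((i/2) % 2)`[6,2]->10
lane 6: g=1 (6/4), t=2 (6%4)
i=2: r=1+8=9, c=2*2+0=4
row: 10 vs 9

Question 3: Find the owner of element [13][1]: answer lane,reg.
20,3

r=13⇒gr=5,Rb=1  c=1⇒th=0,odd=1
L=5*4+0=20  i=1*2+1=3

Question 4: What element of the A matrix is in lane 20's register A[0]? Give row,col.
5,0

20: G=5,T=0
[0] (5+0,0*2+0) = (5,0)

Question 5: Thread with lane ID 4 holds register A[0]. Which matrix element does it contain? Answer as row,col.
1,0

L=4->g=4>>2=1, t=4&3=0
[0]->row 1+0=1  col 0·2+0=0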